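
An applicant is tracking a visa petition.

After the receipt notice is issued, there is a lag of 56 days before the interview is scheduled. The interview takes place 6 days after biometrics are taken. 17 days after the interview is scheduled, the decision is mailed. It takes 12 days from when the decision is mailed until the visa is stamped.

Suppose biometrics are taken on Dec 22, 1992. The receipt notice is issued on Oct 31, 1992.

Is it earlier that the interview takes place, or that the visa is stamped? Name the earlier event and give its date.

Biometrics are taken: Dec 22, 1992.
The interview takes place: Dec 22, 1992 + 6 days = Dec 28, 1992.
The receipt notice is issued: Oct 31, 1992.
The interview is scheduled: Oct 31, 1992 + 56 days = Dec 26, 1992.
The decision is mailed: Dec 26, 1992 + 17 days = Jan 12, 1993.
The visa is stamped: Jan 12, 1993 + 12 days = Jan 24, 1993.
Comparing: the interview takes place on Dec 28, 1992 vs the visa is stamped on Jan 24, 1993. Earlier: the interview takes place.

The interview takes place — Dec 28, 1992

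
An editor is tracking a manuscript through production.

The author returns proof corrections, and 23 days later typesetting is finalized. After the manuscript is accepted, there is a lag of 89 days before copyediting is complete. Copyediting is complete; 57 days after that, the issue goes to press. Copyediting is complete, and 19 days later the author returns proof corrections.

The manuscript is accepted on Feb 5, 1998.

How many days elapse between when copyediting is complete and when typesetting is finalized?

Causal path: copyediting is complete → the author returns proof corrections → typesetting is finalized.
Total delay along the path: 19 + 23 = 42 days.

42 days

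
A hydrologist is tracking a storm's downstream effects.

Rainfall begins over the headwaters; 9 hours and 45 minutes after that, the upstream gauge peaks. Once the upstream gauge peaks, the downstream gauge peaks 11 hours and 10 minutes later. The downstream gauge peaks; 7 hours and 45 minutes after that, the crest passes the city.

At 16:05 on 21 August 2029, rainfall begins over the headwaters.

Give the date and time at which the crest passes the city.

Rainfall begins over the headwaters: 16:05 Aug 21, 2029.
The upstream gauge peaks: 16:05 Aug 21, 2029 + 9h45m = 01:50 Aug 22, 2029.
The downstream gauge peaks: 01:50 Aug 22, 2029 + 11h10m = 13:00 Aug 22, 2029.
The crest passes the city: 13:00 Aug 22, 2029 + 7h45m = 20:45 Aug 22, 2029.

20:45 on 22 August 2029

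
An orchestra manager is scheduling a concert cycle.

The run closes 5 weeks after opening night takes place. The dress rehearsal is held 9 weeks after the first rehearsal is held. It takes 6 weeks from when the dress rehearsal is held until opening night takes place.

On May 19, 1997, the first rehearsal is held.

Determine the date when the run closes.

The first rehearsal is held: May 19, 1997.
The dress rehearsal is held: May 19, 1997 + 9 weeks = Jul 21, 1997.
Opening night takes place: Jul 21, 1997 + 6 weeks = Sep 1, 1997.
The run closes: Sep 1, 1997 + 5 weeks = Oct 6, 1997.

Oct 6, 1997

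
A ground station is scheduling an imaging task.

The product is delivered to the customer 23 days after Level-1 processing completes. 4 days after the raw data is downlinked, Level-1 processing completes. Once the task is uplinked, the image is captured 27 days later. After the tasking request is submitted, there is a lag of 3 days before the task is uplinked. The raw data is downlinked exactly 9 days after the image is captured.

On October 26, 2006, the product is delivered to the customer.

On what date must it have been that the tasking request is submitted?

August 21, 2006

The product is delivered to the customer: Oct 26, 2006.
Level-1 processing completes: Oct 26, 2006 − 23 days = Oct 3, 2006.
The raw data is downlinked: Oct 3, 2006 − 4 days = Sep 29, 2006.
The image is captured: Sep 29, 2006 − 9 days = Sep 20, 2006.
The task is uplinked: Sep 20, 2006 − 27 days = Aug 24, 2006.
The tasking request is submitted: Aug 24, 2006 − 3 days = Aug 21, 2006.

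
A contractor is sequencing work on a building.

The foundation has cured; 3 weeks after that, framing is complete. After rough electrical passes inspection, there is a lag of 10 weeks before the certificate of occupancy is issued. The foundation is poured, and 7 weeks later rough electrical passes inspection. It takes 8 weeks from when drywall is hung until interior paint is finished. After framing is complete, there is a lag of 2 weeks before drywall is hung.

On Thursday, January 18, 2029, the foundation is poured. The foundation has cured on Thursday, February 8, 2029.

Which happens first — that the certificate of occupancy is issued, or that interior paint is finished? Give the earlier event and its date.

The foundation is poured: Jan 18, 2029.
Rough electrical passes inspection: Jan 18, 2029 + 7 weeks = Mar 8, 2029.
The certificate of occupancy is issued: Mar 8, 2029 + 10 weeks = May 17, 2029.
The foundation has cured: Feb 8, 2029.
Framing is complete: Feb 8, 2029 + 3 weeks = Mar 1, 2029.
Drywall is hung: Mar 1, 2029 + 2 weeks = Mar 15, 2029.
Interior paint is finished: Mar 15, 2029 + 8 weeks = May 10, 2029.
Comparing: the certificate of occupancy is issued on May 17, 2029 vs interior paint is finished on May 10, 2029. Earlier: interior paint is finished.

Interior paint is finished — Thursday, May 10, 2029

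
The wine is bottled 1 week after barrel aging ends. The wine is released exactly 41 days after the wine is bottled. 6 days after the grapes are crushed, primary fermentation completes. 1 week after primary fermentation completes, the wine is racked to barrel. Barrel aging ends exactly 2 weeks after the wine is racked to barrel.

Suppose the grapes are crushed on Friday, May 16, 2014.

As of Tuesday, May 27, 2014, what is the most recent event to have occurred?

The grapes are crushed: May 16, 2014.
Primary fermentation completes: May 16, 2014 + 6 days = May 22, 2014.
The wine is racked to barrel: May 22, 2014 + 1 week = May 29, 2014.
Barrel aging ends: May 29, 2014 + 2 weeks = Jun 12, 2014.
The wine is bottled: Jun 12, 2014 + 1 week = Jun 19, 2014.
The wine is released: Jun 19, 2014 + 41 days = Jul 30, 2014.
May 27, 2014 falls between when primary fermentation completes (May 22, 2014) and when the wine is racked to barrel (May 29, 2014).

Primary fermentation completes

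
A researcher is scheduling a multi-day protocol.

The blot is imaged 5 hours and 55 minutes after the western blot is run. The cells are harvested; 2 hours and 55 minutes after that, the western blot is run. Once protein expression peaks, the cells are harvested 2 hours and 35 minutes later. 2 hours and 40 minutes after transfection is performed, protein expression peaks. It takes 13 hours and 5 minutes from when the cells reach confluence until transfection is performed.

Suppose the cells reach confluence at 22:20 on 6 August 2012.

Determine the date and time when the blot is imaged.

The cells reach confluence: 22:20 Aug 6, 2012.
Transfection is performed: 22:20 Aug 6, 2012 + 13h05m = 11:25 Aug 7, 2012.
Protein expression peaks: 11:25 Aug 7, 2012 + 2h40m = 14:05 Aug 7, 2012.
The cells are harvested: 14:05 Aug 7, 2012 + 2h35m = 16:40 Aug 7, 2012.
The western blot is run: 16:40 Aug 7, 2012 + 2h55m = 19:35 Aug 7, 2012.
The blot is imaged: 19:35 Aug 7, 2012 + 5h55m = 01:30 Aug 8, 2012.

01:30 on 8 August 2012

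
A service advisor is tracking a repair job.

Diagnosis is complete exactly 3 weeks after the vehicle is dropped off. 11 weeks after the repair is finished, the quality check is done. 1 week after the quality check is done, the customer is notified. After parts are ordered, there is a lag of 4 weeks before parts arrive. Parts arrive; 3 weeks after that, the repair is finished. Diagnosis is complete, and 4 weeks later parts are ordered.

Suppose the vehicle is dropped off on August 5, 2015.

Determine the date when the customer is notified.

The vehicle is dropped off: Aug 5, 2015.
Diagnosis is complete: Aug 5, 2015 + 3 weeks = Aug 26, 2015.
Parts are ordered: Aug 26, 2015 + 4 weeks = Sep 23, 2015.
Parts arrive: Sep 23, 2015 + 4 weeks = Oct 21, 2015.
The repair is finished: Oct 21, 2015 + 3 weeks = Nov 11, 2015.
The quality check is done: Nov 11, 2015 + 11 weeks = Jan 27, 2016.
The customer is notified: Jan 27, 2016 + 1 week = Feb 3, 2016.

February 3, 2016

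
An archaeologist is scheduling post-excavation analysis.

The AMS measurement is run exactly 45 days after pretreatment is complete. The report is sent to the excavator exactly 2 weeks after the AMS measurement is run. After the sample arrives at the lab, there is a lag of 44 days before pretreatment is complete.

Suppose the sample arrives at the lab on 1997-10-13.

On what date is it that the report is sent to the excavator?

1998-01-24

The sample arrives at the lab: Oct 13, 1997.
Pretreatment is complete: Oct 13, 1997 + 44 days = Nov 26, 1997.
The AMS measurement is run: Nov 26, 1997 + 45 days = Jan 10, 1998.
The report is sent to the excavator: Jan 10, 1998 + 2 weeks = Jan 24, 1998.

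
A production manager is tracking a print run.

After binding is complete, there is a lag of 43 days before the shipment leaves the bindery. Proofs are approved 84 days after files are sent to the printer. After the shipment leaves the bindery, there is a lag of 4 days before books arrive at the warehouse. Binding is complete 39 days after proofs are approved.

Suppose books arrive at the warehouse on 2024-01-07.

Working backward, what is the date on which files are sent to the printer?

2023-07-21

Books arrive at the warehouse: Jan 7, 2024.
The shipment leaves the bindery: Jan 7, 2024 − 4 days = Jan 3, 2024.
Binding is complete: Jan 3, 2024 − 43 days = Nov 21, 2023.
Proofs are approved: Nov 21, 2023 − 39 days = Oct 13, 2023.
Files are sent to the printer: Oct 13, 2023 − 84 days = Jul 21, 2023.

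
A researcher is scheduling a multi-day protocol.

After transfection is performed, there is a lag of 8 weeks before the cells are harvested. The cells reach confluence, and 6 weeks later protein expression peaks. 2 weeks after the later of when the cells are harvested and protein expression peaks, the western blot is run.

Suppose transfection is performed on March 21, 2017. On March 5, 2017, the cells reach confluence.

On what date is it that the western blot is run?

May 30, 2017

Transfection is performed: Mar 21, 2017.
The cells are harvested: Mar 21, 2017 + 8 weeks = May 16, 2017.
The cells reach confluence: Mar 5, 2017.
Protein expression peaks: Mar 5, 2017 + 6 weeks = Apr 16, 2017.
Both prerequisites met — the cells are harvested (May 16, 2017), protein expression peaks (Apr 16, 2017); the later is May 16, 2017.
The western blot is run: May 16, 2017 + 2 weeks = May 30, 2017.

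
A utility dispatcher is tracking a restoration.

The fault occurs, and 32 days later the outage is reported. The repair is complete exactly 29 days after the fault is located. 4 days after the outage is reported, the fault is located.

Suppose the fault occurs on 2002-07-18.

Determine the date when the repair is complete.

2002-09-21

The fault occurs: Jul 18, 2002.
The outage is reported: Jul 18, 2002 + 32 days = Aug 19, 2002.
The fault is located: Aug 19, 2002 + 4 days = Aug 23, 2002.
The repair is complete: Aug 23, 2002 + 29 days = Sep 21, 2002.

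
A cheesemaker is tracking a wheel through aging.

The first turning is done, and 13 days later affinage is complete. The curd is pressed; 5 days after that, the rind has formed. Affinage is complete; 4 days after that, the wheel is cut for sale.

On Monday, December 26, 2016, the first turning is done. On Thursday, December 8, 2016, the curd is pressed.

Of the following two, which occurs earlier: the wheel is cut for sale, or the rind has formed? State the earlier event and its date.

The first turning is done: Dec 26, 2016.
Affinage is complete: Dec 26, 2016 + 13 days = Jan 8, 2017.
The wheel is cut for sale: Jan 8, 2017 + 4 days = Jan 12, 2017.
The curd is pressed: Dec 8, 2016.
The rind has formed: Dec 8, 2016 + 5 days = Dec 13, 2016.
Comparing: the wheel is cut for sale on Jan 12, 2017 vs the rind has formed on Dec 13, 2016. Earlier: the rind has formed.

The rind has formed — Tuesday, December 13, 2016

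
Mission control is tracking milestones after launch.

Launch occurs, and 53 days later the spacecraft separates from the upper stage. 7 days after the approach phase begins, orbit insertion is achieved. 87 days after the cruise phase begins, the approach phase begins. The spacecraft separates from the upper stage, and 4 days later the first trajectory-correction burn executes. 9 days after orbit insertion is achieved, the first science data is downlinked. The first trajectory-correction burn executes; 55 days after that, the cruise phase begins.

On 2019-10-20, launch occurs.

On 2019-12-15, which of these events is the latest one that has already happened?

Launch occurs: Oct 20, 2019.
The spacecraft separates from the upper stage: Oct 20, 2019 + 53 days = Dec 12, 2019.
The first trajectory-correction burn executes: Dec 12, 2019 + 4 days = Dec 16, 2019.
The cruise phase begins: Dec 16, 2019 + 55 days = Feb 9, 2020.
The approach phase begins: Feb 9, 2020 + 87 days = May 6, 2020.
Orbit insertion is achieved: May 6, 2020 + 7 days = May 13, 2020.
The first science data is downlinked: May 13, 2020 + 9 days = May 22, 2020.
Dec 15, 2019 falls between when the spacecraft separates from the upper stage (Dec 12, 2019) and when the first trajectory-correction burn executes (Dec 16, 2019).

The spacecraft separates from the upper stage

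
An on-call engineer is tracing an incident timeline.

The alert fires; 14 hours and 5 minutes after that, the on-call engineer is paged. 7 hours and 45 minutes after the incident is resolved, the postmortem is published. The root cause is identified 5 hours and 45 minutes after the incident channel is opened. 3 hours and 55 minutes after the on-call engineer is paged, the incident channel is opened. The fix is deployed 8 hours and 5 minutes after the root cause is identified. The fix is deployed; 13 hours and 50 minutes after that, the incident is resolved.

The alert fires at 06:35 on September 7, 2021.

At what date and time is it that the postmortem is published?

12:00 on September 9, 2021

The alert fires: 06:35 Sep 7, 2021.
The on-call engineer is paged: 06:35 Sep 7, 2021 + 14h05m = 20:40 Sep 7, 2021.
The incident channel is opened: 20:40 Sep 7, 2021 + 3h55m = 00:35 Sep 8, 2021.
The root cause is identified: 00:35 Sep 8, 2021 + 5h45m = 06:20 Sep 8, 2021.
The fix is deployed: 06:20 Sep 8, 2021 + 8h05m = 14:25 Sep 8, 2021.
The incident is resolved: 14:25 Sep 8, 2021 + 13h50m = 04:15 Sep 9, 2021.
The postmortem is published: 04:15 Sep 9, 2021 + 7h45m = 12:00 Sep 9, 2021.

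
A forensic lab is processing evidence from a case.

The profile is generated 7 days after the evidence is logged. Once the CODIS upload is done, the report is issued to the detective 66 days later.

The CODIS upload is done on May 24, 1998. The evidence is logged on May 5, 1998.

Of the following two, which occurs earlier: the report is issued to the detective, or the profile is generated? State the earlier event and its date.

The profile is generated — May 12, 1998

The CODIS upload is done: May 24, 1998.
The report is issued to the detective: May 24, 1998 + 66 days = Jul 29, 1998.
The evidence is logged: May 5, 1998.
The profile is generated: May 5, 1998 + 7 days = May 12, 1998.
Comparing: the report is issued to the detective on Jul 29, 1998 vs the profile is generated on May 12, 1998. Earlier: the profile is generated.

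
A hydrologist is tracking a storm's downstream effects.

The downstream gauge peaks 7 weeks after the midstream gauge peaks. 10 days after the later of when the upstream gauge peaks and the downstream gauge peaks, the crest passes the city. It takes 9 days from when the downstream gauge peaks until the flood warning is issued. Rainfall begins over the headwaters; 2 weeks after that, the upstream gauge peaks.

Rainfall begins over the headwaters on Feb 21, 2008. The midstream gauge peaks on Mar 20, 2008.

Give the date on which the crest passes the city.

May 18, 2008

Rainfall begins over the headwaters: Feb 21, 2008.
The upstream gauge peaks: Feb 21, 2008 + 2 weeks = Mar 6, 2008.
The midstream gauge peaks: Mar 20, 2008.
The downstream gauge peaks: Mar 20, 2008 + 7 weeks = May 8, 2008.
Both prerequisites met — the upstream gauge peaks (Mar 6, 2008), the downstream gauge peaks (May 8, 2008); the later is May 8, 2008.
The crest passes the city: May 8, 2008 + 10 days = May 18, 2008.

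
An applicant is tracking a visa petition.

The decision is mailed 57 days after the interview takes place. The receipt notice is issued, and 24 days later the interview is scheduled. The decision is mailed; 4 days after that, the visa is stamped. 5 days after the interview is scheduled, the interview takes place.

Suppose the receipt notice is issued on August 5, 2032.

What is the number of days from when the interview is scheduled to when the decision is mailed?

62 days

Causal path: the interview is scheduled → the interview takes place → the decision is mailed.
Total delay along the path: 5 + 57 = 62 days.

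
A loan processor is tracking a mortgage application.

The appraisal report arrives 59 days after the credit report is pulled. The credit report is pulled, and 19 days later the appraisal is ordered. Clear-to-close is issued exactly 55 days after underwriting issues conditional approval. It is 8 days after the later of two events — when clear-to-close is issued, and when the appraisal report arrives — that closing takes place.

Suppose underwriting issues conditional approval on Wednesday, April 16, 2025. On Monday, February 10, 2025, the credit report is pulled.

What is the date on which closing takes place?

Wednesday, June 18, 2025

Underwriting issues conditional approval: Apr 16, 2025.
Clear-to-close is issued: Apr 16, 2025 + 55 days = Jun 10, 2025.
The credit report is pulled: Feb 10, 2025.
The appraisal report arrives: Feb 10, 2025 + 59 days = Apr 10, 2025.
Both prerequisites met — clear-to-close is issued (Jun 10, 2025), the appraisal report arrives (Apr 10, 2025); the later is Jun 10, 2025.
Closing takes place: Jun 10, 2025 + 8 days = Jun 18, 2025.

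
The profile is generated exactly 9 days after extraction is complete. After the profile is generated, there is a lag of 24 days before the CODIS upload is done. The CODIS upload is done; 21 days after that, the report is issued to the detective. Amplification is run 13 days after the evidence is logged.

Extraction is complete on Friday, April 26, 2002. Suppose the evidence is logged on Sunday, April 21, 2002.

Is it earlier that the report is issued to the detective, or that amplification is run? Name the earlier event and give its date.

Extraction is complete: Apr 26, 2002.
The profile is generated: Apr 26, 2002 + 9 days = May 5, 2002.
The CODIS upload is done: May 5, 2002 + 24 days = May 29, 2002.
The report is issued to the detective: May 29, 2002 + 21 days = Jun 19, 2002.
The evidence is logged: Apr 21, 2002.
Amplification is run: Apr 21, 2002 + 13 days = May 4, 2002.
Comparing: the report is issued to the detective on Jun 19, 2002 vs amplification is run on May 4, 2002. Earlier: amplification is run.

Amplification is run — Saturday, May 4, 2002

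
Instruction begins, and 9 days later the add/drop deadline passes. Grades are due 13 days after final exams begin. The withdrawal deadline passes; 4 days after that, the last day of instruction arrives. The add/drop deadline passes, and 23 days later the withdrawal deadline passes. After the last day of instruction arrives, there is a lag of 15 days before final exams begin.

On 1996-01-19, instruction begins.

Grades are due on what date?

Instruction begins: Jan 19, 1996.
The add/drop deadline passes: Jan 19, 1996 + 9 days = Jan 28, 1996.
The withdrawal deadline passes: Jan 28, 1996 + 23 days = Feb 20, 1996.
The last day of instruction arrives: Feb 20, 1996 + 4 days = Feb 24, 1996.
Final exams begin: Feb 24, 1996 + 15 days = Mar 10, 1996.
Grades are due: Mar 10, 1996 + 13 days = Mar 23, 1996.

1996-03-23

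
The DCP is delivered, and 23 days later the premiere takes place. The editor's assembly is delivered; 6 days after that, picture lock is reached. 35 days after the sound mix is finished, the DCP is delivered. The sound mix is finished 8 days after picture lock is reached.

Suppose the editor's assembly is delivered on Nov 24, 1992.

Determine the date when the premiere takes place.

The editor's assembly is delivered: Nov 24, 1992.
Picture lock is reached: Nov 24, 1992 + 6 days = Nov 30, 1992.
The sound mix is finished: Nov 30, 1992 + 8 days = Dec 8, 1992.
The DCP is delivered: Dec 8, 1992 + 35 days = Jan 12, 1993.
The premiere takes place: Jan 12, 1993 + 23 days = Feb 4, 1993.

Feb 4, 1993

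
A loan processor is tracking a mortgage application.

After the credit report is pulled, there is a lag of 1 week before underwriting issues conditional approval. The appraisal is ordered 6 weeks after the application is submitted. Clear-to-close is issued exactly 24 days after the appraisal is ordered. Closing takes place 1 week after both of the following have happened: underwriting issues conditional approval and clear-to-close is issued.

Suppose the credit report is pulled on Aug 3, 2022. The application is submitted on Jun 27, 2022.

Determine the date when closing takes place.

The credit report is pulled: Aug 3, 2022.
Underwriting issues conditional approval: Aug 3, 2022 + 1 week = Aug 10, 2022.
The application is submitted: Jun 27, 2022.
The appraisal is ordered: Jun 27, 2022 + 6 weeks = Aug 8, 2022.
Clear-to-close is issued: Aug 8, 2022 + 24 days = Sep 1, 2022.
Both prerequisites met — underwriting issues conditional approval (Aug 10, 2022), clear-to-close is issued (Sep 1, 2022); the later is Sep 1, 2022.
Closing takes place: Sep 1, 2022 + 1 week = Sep 8, 2022.

Sep 8, 2022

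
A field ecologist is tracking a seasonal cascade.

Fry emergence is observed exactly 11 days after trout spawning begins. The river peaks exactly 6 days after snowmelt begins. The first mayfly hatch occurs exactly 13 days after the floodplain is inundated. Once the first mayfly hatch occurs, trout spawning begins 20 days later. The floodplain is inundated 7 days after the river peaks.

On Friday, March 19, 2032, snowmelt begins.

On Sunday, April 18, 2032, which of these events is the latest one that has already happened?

Snowmelt begins: Mar 19, 2032.
The river peaks: Mar 19, 2032 + 6 days = Mar 25, 2032.
The floodplain is inundated: Mar 25, 2032 + 7 days = Apr 1, 2032.
The first mayfly hatch occurs: Apr 1, 2032 + 13 days = Apr 14, 2032.
Trout spawning begins: Apr 14, 2032 + 20 days = May 4, 2032.
Fry emergence is observed: May 4, 2032 + 11 days = May 15, 2032.
Apr 18, 2032 falls between when the first mayfly hatch occurs (Apr 14, 2032) and when trout spawning begins (May 4, 2032).

The first mayfly hatch occurs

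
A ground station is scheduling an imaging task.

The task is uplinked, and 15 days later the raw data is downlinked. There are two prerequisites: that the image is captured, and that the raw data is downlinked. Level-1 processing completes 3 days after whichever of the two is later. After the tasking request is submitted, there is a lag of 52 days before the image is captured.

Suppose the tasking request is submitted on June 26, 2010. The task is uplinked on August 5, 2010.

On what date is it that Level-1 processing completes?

August 23, 2010

The tasking request is submitted: Jun 26, 2010.
The image is captured: Jun 26, 2010 + 52 days = Aug 17, 2010.
The task is uplinked: Aug 5, 2010.
The raw data is downlinked: Aug 5, 2010 + 15 days = Aug 20, 2010.
Both prerequisites met — the image is captured (Aug 17, 2010), the raw data is downlinked (Aug 20, 2010); the later is Aug 20, 2010.
Level-1 processing completes: Aug 20, 2010 + 3 days = Aug 23, 2010.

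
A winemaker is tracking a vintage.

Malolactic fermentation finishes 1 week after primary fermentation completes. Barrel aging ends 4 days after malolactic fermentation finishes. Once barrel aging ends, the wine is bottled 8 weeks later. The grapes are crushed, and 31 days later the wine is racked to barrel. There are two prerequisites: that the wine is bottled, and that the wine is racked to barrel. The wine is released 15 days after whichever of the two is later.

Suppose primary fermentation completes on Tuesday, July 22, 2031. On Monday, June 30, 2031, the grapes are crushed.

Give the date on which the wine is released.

Sunday, October 12, 2031

Primary fermentation completes: Jul 22, 2031.
Malolactic fermentation finishes: Jul 22, 2031 + 1 week = Jul 29, 2031.
Barrel aging ends: Jul 29, 2031 + 4 days = Aug 2, 2031.
The wine is bottled: Aug 2, 2031 + 8 weeks = Sep 27, 2031.
The grapes are crushed: Jun 30, 2031.
The wine is racked to barrel: Jun 30, 2031 + 31 days = Jul 31, 2031.
Both prerequisites met — the wine is bottled (Sep 27, 2031), the wine is racked to barrel (Jul 31, 2031); the later is Sep 27, 2031.
The wine is released: Sep 27, 2031 + 15 days = Oct 12, 2031.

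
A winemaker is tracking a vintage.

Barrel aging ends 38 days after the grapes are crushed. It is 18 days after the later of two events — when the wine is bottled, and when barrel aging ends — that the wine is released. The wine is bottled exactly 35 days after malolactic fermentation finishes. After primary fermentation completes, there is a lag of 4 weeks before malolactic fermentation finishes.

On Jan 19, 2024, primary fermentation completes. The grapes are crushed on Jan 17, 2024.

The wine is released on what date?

Apr 9, 2024

Primary fermentation completes: Jan 19, 2024.
Malolactic fermentation finishes: Jan 19, 2024 + 4 weeks = Feb 16, 2024.
The wine is bottled: Feb 16, 2024 + 35 days = Mar 22, 2024.
The grapes are crushed: Jan 17, 2024.
Barrel aging ends: Jan 17, 2024 + 38 days = Feb 24, 2024.
Both prerequisites met — the wine is bottled (Mar 22, 2024), barrel aging ends (Feb 24, 2024); the later is Mar 22, 2024.
The wine is released: Mar 22, 2024 + 18 days = Apr 9, 2024.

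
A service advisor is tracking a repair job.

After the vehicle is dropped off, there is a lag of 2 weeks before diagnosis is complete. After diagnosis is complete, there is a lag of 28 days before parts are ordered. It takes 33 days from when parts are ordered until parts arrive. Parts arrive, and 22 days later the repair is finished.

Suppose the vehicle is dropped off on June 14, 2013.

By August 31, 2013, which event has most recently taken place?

The vehicle is dropped off: Jun 14, 2013.
Diagnosis is complete: Jun 14, 2013 + 2 weeks = Jun 28, 2013.
Parts are ordered: Jun 28, 2013 + 28 days = Jul 26, 2013.
Parts arrive: Jul 26, 2013 + 33 days = Aug 28, 2013.
The repair is finished: Aug 28, 2013 + 22 days = Sep 19, 2013.
Aug 31, 2013 falls between when parts arrive (Aug 28, 2013) and when the repair is finished (Sep 19, 2013).

Parts arrive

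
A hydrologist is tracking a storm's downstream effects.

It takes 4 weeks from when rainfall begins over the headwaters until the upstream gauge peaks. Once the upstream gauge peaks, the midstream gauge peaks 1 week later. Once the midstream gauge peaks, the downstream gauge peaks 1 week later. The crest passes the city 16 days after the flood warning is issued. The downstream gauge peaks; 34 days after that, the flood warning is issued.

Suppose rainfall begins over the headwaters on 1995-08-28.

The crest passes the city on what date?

1995-11-28

Rainfall begins over the headwaters: Aug 28, 1995.
The upstream gauge peaks: Aug 28, 1995 + 4 weeks = Sep 25, 1995.
The midstream gauge peaks: Sep 25, 1995 + 1 week = Oct 2, 1995.
The downstream gauge peaks: Oct 2, 1995 + 1 week = Oct 9, 1995.
The flood warning is issued: Oct 9, 1995 + 34 days = Nov 12, 1995.
The crest passes the city: Nov 12, 1995 + 16 days = Nov 28, 1995.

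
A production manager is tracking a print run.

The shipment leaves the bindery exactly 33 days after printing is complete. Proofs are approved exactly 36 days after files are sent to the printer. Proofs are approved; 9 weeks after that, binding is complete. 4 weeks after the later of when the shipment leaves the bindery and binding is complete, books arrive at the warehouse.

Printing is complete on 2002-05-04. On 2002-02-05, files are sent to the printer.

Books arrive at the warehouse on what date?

Printing is complete: May 4, 2002.
The shipment leaves the bindery: May 4, 2002 + 33 days = Jun 6, 2002.
Files are sent to the printer: Feb 5, 2002.
Proofs are approved: Feb 5, 2002 + 36 days = Mar 13, 2002.
Binding is complete: Mar 13, 2002 + 9 weeks = May 15, 2002.
Both prerequisites met — the shipment leaves the bindery (Jun 6, 2002), binding is complete (May 15, 2002); the later is Jun 6, 2002.
Books arrive at the warehouse: Jun 6, 2002 + 4 weeks = Jul 4, 2002.

2002-07-04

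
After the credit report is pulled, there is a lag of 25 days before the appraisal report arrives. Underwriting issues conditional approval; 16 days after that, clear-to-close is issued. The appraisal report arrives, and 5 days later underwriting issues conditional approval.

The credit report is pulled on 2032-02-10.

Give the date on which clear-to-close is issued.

The credit report is pulled: Feb 10, 2032.
The appraisal report arrives: Feb 10, 2032 + 25 days = Mar 6, 2032.
Underwriting issues conditional approval: Mar 6, 2032 + 5 days = Mar 11, 2032.
Clear-to-close is issued: Mar 11, 2032 + 16 days = Mar 27, 2032.

2032-03-27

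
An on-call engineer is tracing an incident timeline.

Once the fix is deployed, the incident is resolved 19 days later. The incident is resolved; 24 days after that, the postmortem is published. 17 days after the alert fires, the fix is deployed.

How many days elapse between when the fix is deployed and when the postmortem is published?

Causal path: the fix is deployed → the incident is resolved → the postmortem is published.
Total delay along the path: 19 + 24 = 43 days.

43 days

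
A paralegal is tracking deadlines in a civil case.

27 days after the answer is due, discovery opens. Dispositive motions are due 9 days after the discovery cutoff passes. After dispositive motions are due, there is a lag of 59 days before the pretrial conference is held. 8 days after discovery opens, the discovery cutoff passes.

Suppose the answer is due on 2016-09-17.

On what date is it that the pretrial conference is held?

The answer is due: Sep 17, 2016.
Discovery opens: Sep 17, 2016 + 27 days = Oct 14, 2016.
The discovery cutoff passes: Oct 14, 2016 + 8 days = Oct 22, 2016.
Dispositive motions are due: Oct 22, 2016 + 9 days = Oct 31, 2016.
The pretrial conference is held: Oct 31, 2016 + 59 days = Dec 29, 2016.

2016-12-29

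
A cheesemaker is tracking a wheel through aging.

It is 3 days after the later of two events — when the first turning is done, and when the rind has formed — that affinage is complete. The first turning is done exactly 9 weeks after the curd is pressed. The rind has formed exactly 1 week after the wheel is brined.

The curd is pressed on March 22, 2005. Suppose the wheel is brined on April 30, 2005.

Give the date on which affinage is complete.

The curd is pressed: Mar 22, 2005.
The first turning is done: Mar 22, 2005 + 9 weeks = May 24, 2005.
The wheel is brined: Apr 30, 2005.
The rind has formed: Apr 30, 2005 + 1 week = May 7, 2005.
Both prerequisites met — the first turning is done (May 24, 2005), the rind has formed (May 7, 2005); the later is May 24, 2005.
Affinage is complete: May 24, 2005 + 3 days = May 27, 2005.

May 27, 2005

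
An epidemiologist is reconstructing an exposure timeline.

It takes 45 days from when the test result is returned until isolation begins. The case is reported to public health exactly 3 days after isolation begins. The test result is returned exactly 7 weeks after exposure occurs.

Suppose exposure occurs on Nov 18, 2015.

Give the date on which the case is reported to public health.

Exposure occurs: Nov 18, 2015.
The test result is returned: Nov 18, 2015 + 7 weeks = Jan 6, 2016.
Isolation begins: Jan 6, 2016 + 45 days = Feb 20, 2016.
The case is reported to public health: Feb 20, 2016 + 3 days = Feb 23, 2016.

Feb 23, 2016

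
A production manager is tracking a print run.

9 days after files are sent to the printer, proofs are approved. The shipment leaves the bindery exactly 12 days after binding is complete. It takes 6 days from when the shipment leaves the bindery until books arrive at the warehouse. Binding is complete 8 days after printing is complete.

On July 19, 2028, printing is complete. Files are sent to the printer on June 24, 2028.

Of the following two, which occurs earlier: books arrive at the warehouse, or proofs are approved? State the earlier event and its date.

Printing is complete: Jul 19, 2028.
Binding is complete: Jul 19, 2028 + 8 days = Jul 27, 2028.
The shipment leaves the bindery: Jul 27, 2028 + 12 days = Aug 8, 2028.
Books arrive at the warehouse: Aug 8, 2028 + 6 days = Aug 14, 2028.
Files are sent to the printer: Jun 24, 2028.
Proofs are approved: Jun 24, 2028 + 9 days = Jul 3, 2028.
Comparing: books arrive at the warehouse on Aug 14, 2028 vs proofs are approved on Jul 3, 2028. Earlier: proofs are approved.

Proofs are approved — July 3, 2028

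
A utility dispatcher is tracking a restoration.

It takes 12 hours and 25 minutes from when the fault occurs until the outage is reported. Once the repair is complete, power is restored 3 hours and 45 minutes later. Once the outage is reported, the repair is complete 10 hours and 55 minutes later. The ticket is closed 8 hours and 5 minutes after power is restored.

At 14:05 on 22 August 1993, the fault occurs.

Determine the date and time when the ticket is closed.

The fault occurs: 14:05 Aug 22, 1993.
The outage is reported: 14:05 Aug 22, 1993 + 12h25m = 02:30 Aug 23, 1993.
The repair is complete: 02:30 Aug 23, 1993 + 10h55m = 13:25 Aug 23, 1993.
Power is restored: 13:25 Aug 23, 1993 + 3h45m = 17:10 Aug 23, 1993.
The ticket is closed: 17:10 Aug 23, 1993 + 8h05m = 01:15 Aug 24, 1993.

01:15 on 24 August 1993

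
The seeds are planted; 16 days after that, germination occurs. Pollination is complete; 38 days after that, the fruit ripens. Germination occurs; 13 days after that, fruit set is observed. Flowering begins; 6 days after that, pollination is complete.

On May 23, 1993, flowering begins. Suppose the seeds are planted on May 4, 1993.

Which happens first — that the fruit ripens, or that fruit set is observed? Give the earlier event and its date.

Flowering begins: May 23, 1993.
Pollination is complete: May 23, 1993 + 6 days = May 29, 1993.
The fruit ripens: May 29, 1993 + 38 days = Jul 6, 1993.
The seeds are planted: May 4, 1993.
Germination occurs: May 4, 1993 + 16 days = May 20, 1993.
Fruit set is observed: May 20, 1993 + 13 days = Jun 2, 1993.
Comparing: the fruit ripens on Jul 6, 1993 vs fruit set is observed on Jun 2, 1993. Earlier: fruit set is observed.

Fruit set is observed — June 2, 1993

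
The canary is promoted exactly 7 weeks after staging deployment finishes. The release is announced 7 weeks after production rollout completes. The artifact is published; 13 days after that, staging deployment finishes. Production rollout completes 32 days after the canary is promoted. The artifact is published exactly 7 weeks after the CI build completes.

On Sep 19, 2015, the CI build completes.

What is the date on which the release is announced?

Mar 29, 2016

The CI build completes: Sep 19, 2015.
The artifact is published: Sep 19, 2015 + 7 weeks = Nov 7, 2015.
Staging deployment finishes: Nov 7, 2015 + 13 days = Nov 20, 2015.
The canary is promoted: Nov 20, 2015 + 7 weeks = Jan 8, 2016.
Production rollout completes: Jan 8, 2016 + 32 days = Feb 9, 2016.
The release is announced: Feb 9, 2016 + 7 weeks = Mar 29, 2016.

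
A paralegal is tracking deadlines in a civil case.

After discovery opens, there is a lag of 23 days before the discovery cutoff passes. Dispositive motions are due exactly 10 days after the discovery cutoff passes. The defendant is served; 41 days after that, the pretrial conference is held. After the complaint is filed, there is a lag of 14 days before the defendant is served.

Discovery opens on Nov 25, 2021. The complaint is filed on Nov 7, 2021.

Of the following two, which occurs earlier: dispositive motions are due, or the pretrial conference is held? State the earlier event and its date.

Dispositive motions are due — Dec 28, 2021

Discovery opens: Nov 25, 2021.
The discovery cutoff passes: Nov 25, 2021 + 23 days = Dec 18, 2021.
Dispositive motions are due: Dec 18, 2021 + 10 days = Dec 28, 2021.
The complaint is filed: Nov 7, 2021.
The defendant is served: Nov 7, 2021 + 14 days = Nov 21, 2021.
The pretrial conference is held: Nov 21, 2021 + 41 days = Jan 1, 2022.
Comparing: dispositive motions are due on Dec 28, 2021 vs the pretrial conference is held on Jan 1, 2022. Earlier: dispositive motions are due.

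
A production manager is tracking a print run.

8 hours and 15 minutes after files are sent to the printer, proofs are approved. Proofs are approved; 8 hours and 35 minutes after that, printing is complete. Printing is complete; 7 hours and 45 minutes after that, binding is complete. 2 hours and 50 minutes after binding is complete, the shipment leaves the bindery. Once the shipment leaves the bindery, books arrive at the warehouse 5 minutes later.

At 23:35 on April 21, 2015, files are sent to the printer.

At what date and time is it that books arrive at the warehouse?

Files are sent to the printer: 23:35 Apr 21, 2015.
Proofs are approved: 23:35 Apr 21, 2015 + 8h15m = 07:50 Apr 22, 2015.
Printing is complete: 07:50 Apr 22, 2015 + 8h35m = 16:25 Apr 22, 2015.
Binding is complete: 16:25 Apr 22, 2015 + 7h45m = 00:10 Apr 23, 2015.
The shipment leaves the bindery: 00:10 Apr 23, 2015 + 2h50m = 03:00 Apr 23, 2015.
Books arrive at the warehouse: 03:00 Apr 23, 2015 + 5m = 03:05 Apr 23, 2015.

03:05 on April 23, 2015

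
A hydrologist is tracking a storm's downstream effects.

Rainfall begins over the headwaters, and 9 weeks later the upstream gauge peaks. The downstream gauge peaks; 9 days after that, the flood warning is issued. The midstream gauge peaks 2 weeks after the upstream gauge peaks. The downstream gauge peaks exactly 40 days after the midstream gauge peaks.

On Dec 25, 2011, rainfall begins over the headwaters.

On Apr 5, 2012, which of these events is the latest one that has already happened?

Rainfall begins over the headwaters: Dec 25, 2011.
The upstream gauge peaks: Dec 25, 2011 + 9 weeks = Feb 26, 2012.
The midstream gauge peaks: Feb 26, 2012 + 2 weeks = Mar 11, 2012.
The downstream gauge peaks: Mar 11, 2012 + 40 days = Apr 20, 2012.
The flood warning is issued: Apr 20, 2012 + 9 days = Apr 29, 2012.
Apr 5, 2012 falls between when the midstream gauge peaks (Mar 11, 2012) and when the downstream gauge peaks (Apr 20, 2012).

The midstream gauge peaks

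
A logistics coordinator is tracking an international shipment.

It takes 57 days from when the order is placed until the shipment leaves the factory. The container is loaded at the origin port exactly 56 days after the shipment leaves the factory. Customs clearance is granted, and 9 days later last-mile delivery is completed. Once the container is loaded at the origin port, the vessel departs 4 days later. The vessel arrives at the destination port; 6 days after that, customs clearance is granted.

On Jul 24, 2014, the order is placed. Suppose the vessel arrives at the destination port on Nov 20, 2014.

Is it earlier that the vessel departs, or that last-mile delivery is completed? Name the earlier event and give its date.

The order is placed: Jul 24, 2014.
The shipment leaves the factory: Jul 24, 2014 + 57 days = Sep 19, 2014.
The container is loaded at the origin port: Sep 19, 2014 + 56 days = Nov 14, 2014.
The vessel departs: Nov 14, 2014 + 4 days = Nov 18, 2014.
The vessel arrives at the destination port: Nov 20, 2014.
Customs clearance is granted: Nov 20, 2014 + 6 days = Nov 26, 2014.
Last-mile delivery is completed: Nov 26, 2014 + 9 days = Dec 5, 2014.
Comparing: the vessel departs on Nov 18, 2014 vs last-mile delivery is completed on Dec 5, 2014. Earlier: the vessel departs.

The vessel departs — Nov 18, 2014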